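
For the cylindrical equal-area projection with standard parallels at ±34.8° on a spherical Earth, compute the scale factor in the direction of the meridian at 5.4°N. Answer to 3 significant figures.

Cylindrical equal-area (φ₀ = 34.8°): h = cos φ / cos 34.8° along meridians, k = cos 34.8° / cos φ along parallels; h·k = 1.
h = cos 5.4° / cos 34.8° = 0.9956/0.8211 = 1.212.

1.21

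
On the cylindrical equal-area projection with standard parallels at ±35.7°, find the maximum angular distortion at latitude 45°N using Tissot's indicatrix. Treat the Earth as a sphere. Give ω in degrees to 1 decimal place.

Cylindrical equal-area (φ₀ = 35.7°): h = cos φ / cos 35.7° along meridians, k = cos 35.7° / cos φ along parallels; h·k = 1.
At 45°: h = 0.8707, k = 1.148; principal scales a = 1.148, b = 0.8707.
sin(ω/2) = (a − b)/(a + b) = 0.2777/2.019 = 0.1375, so ω = 2 arcsin(0.1375) ≈ 15.8°.

15.8°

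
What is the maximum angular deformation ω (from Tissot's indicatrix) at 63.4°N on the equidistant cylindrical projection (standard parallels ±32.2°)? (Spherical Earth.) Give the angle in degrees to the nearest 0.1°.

With standard parallel φ₀ = 32.2°, the equirectangular projection gives x = Rλ cos φ₀, y = Rφ, so h = 1 and k = cos 32.2° / cos φ.
At 63.4°: h = 1.000, k = 1.890; principal scales a = 1.890, b = 1.000.
sin(ω/2) = (a − b)/(a + b) = 0.8898/2.890 = 0.3079, so ω = 2 arcsin(0.3079) ≈ 35.9°.

35.9°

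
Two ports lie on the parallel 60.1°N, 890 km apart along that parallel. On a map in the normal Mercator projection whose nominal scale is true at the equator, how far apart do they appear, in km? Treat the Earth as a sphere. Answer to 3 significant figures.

Mercator is conformal, so the point scale is isotropic: h = k = sec φ = 1/cos φ.
Along the parallel, k = sec 60.1° = 1/0.4985 = 2.006.
Map distance = 890 × 2.006 ≈ 1790 km.

1790 km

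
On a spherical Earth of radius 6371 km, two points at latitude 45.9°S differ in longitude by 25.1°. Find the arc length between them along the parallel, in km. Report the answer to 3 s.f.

Arc length along a parallel = R cos φ · Δλ (with Δλ in radians).
= 6371 × cos 45.9° × (25.1° × π/180) = 6371 × 0.6959 × 0.4381 ≈ 1940 km.

1940 km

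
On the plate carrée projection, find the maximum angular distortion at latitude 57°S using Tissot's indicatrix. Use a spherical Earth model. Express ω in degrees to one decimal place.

In the plate carrée (x = Rλ, y = Rφ), meridians are true-scale (h = 1) and parallels are stretched by k = sec φ.
At 57°: h = 1.000, k = 1.836; principal scales a = 1.836, b = 1.000.
sin(ω/2) = (a − b)/(a + b) = 0.8361/2.836 = 0.2948, so ω = 2 arcsin(0.2948) ≈ 34.3°.

34.3°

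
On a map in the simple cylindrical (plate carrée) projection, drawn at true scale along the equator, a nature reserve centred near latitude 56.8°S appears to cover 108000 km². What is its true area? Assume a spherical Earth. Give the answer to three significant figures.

59100 km²

In the plate carrée (x = Rλ, y = Rφ), meridians are true-scale (h = 1) and parallels are stretched by k = sec φ.
Areal scale = h·k = 1 × sec φ; at 56.8°, h = 1.000, k = 1.826, so h·k = 1.826.
True area = apparent / (areal scale) = 108000 / 1.826 ≈ 59100 km².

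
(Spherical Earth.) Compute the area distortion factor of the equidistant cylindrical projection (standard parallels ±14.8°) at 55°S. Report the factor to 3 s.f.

1.69

The equidistant cylindrical projection with φ₀ = 14.8° has h = 1 (meridians true) and k = cos φ₀ / cos φ along parallels.
Areal scale = h·k = 1 × cos φ₀ / cos φ; at 55°, h = 1.000, k = 1.686, so h·k = 1.686.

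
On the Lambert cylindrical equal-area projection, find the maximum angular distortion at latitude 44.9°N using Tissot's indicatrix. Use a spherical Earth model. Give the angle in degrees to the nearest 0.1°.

The Lambert cylindrical equal-area projection is the cylindrical equal-area projection with its standard parallel at the equator (φ₀ = 0). A cylindrical equal-area projection with standard parallel φ₀ has meridian scale h = cos φ / cos φ₀ and parallel scale k = cos φ₀ / cos φ (so areas are preserved, h·k = 1).
At 44.9°: h = 0.7083, k = 1.412; principal scales a = 1.412, b = 0.7083.
sin(ω/2) = (a − b)/(a + b) = 0.7034/2.120 = 0.3318, so ω = 2 arcsin(0.3318) ≈ 38.8°.

38.8°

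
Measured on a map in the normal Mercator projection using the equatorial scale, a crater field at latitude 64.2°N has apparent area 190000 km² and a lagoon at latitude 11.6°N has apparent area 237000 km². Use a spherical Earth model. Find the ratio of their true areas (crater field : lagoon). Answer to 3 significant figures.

0.158

Since Mercator area scale is 1/cos²φ, the true area equals the apparent area multiplied by cos²φ.
True area of crater field: 190000 × cos²(64.2°) = 190000 × 0.1894 = 35990 km².
True area of lagoon: 237000 × cos²(11.6°) = 237000 × 0.9596 = 227400 km².
Ratio = 35990 / 227400 ≈ 0.158.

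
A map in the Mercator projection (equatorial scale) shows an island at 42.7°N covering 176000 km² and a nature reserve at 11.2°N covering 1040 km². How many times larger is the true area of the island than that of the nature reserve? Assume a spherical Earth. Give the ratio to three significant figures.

On Mercator the areal scale is sec²φ, so true area = apparent × cos²φ.
True area of island: 176000 × cos²(42.7°) = 176000 × 0.5401 = 95060 km².
True area of nature reserve: 1040 × cos²(11.2°) = 1040 × 0.9623 = 1001 km².
Ratio = 95060 / 1001 ≈ 95.0.

95.0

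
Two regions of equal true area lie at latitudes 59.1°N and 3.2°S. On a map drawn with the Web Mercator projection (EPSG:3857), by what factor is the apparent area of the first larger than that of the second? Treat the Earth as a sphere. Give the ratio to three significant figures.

Mercator areal scale is sec²φ.
At 59.1°: sec²(59.1°) = 1/0.5135² = 3.792.
At 3.2°: sec²(3.2°) = 1/0.9984² = 1.003.
Ratio = 3.792/1.003 = cos²(3.2°)/cos²(59.1°) ≈ 3.78.

3.78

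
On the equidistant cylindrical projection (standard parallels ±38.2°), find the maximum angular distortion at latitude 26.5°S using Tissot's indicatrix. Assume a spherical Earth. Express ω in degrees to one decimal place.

With standard parallel φ₀ = 38.2°, the equirectangular projection gives x = Rλ cos φ₀, y = Rφ, so h = 1 and k = cos 38.2° / cos φ.
At 26.5°: h = 1.000, k = 0.8781; principal scales a = 1.000, b = 0.8781.
sin(ω/2) = (a − b)/(a + b) = 0.1219/1.878 = 0.06490, so ω = 2 arcsin(0.06490) ≈ 7.4°.

7.4°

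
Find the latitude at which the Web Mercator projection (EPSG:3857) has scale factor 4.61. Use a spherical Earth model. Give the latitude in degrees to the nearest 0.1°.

Mercator scale is k = sec φ = 1/cos φ.
1/cos φ = 4.61  ⇒  cos φ = 0.2169  ⇒  φ = arccos(0.2169) ≈ 77.5°.

77.5°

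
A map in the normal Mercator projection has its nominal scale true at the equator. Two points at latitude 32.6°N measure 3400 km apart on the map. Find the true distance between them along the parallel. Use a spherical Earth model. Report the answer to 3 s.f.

The Mercator projection is conformal; its linear scale factor is the same in every direction and equals sec φ = 1/cos φ.
Along the parallel at 32.6°, map distances are exaggerated by k = sec 32.6° = 1.187.
True distance = 3400 / 1.187 = 3400 × cos 32.6° ≈ 2860 km.

2860 km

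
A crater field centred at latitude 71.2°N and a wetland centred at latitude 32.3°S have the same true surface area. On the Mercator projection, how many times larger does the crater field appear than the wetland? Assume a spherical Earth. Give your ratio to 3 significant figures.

Mercator is conformal with k = sec φ, so areal scale = k² = sec²φ.
At 71.2°: sec²(71.2°) = 1/0.3223² = 9.629.
At 32.3°: sec²(32.3°) = 1/0.8453² = 1.400.
Ratio = 9.629/1.400 = cos²(32.3°)/cos²(71.2°) ≈ 6.88.

6.88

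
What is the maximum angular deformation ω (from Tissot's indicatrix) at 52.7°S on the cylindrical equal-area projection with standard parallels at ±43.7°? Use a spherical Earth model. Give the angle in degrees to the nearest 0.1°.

20.1°

For cylindrical equal-area with standard parallel φ₀, h = cos φ / cos φ₀ and k = cos φ₀ / cos φ, so h·k = 1.
At 52.7°: h = 0.8382, k = 1.193; principal scales a = 1.193, b = 0.8382.
sin(ω/2) = (a − b)/(a + b) = 0.3548/2.031 = 0.1747, so ω = 2 arcsin(0.1747) ≈ 20.1°.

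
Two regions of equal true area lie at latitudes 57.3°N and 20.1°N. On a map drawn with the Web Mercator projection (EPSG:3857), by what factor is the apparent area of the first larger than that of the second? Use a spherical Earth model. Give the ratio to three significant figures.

3.02

Mercator areal scale is sec²φ.
At 57.3°: sec²(57.3°) = 1/0.5402² = 3.426.
At 20.1°: sec²(20.1°) = 1/0.9391² = 1.134.
Ratio = 3.426/1.134 = cos²(20.1°)/cos²(57.3°) ≈ 3.02.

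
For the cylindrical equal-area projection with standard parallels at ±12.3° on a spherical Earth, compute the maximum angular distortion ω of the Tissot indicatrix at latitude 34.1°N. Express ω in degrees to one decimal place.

18.9°

A cylindrical equal-area projection with standard parallel φ₀ has meridian scale h = cos φ / cos φ₀ and parallel scale k = cos φ₀ / cos φ (so areas are preserved, h·k = 1).
At 34.1°: h = 0.8475, k = 1.180; principal scales a = 1.180, b = 0.8475.
sin(ω/2) = (a − b)/(a + b) = 0.3324/2.027 = 0.1640, so ω = 2 arcsin(0.1640) ≈ 18.9°.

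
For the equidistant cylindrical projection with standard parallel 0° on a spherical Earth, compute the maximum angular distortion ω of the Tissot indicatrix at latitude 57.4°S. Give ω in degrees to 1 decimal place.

For the equirectangular projection with φ₀ = 0 (plate carrée), h = 1 along meridians and k = sec φ along parallels.
At 57.4°: h = 1.000, k = 1.856; principal scales a = 1.856, b = 1.000.
sin(ω/2) = (a − b)/(a + b) = 0.8561/2.856 = 0.2997, so ω = 2 arcsin(0.2997) ≈ 34.9°.

34.9°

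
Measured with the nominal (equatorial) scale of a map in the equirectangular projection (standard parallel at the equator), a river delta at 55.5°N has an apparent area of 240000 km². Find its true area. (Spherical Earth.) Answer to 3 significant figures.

136000 km²

For the equirectangular projection with φ₀ = 0 (plate carrée), h = 1 along meridians and k = sec φ along parallels.
Areal scale = h·k = 1 × sec φ; at 55.5°, h = 1.000, k = 1.766, so h·k = 1.766.
True area = apparent / (areal scale) = 240000 / 1.766 ≈ 136000 km².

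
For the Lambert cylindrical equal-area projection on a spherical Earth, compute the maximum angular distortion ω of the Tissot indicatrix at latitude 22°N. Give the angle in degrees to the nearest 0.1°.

8.7°

The Lambert cylindrical equal-area projection is the cylindrical equal-area projection with its standard parallel at the equator (φ₀ = 0). For cylindrical equal-area with standard parallel φ₀, h = cos φ / cos φ₀ and k = cos φ₀ / cos φ, so h·k = 1.
At 22°: h = 0.9272, k = 1.079; principal scales a = 1.079, b = 0.9272.
sin(ω/2) = (a − b)/(a + b) = 0.1514/2.006 = 0.07546, so ω = 2 arcsin(0.07546) ≈ 8.7°.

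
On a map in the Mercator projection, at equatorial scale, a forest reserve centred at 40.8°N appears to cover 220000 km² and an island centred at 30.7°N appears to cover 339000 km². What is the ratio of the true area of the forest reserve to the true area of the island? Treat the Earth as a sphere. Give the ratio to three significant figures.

0.503

Mercator's areal exaggeration is sec²φ; hence true area = (apparent area) · cos²φ.
True area of forest reserve: 220000 × cos²(40.8°) = 220000 × 0.5730 = 126100 km².
True area of island: 339000 × cos²(30.7°) = 339000 × 0.7393 = 250600 km².
Ratio = 126100 / 250600 ≈ 0.503.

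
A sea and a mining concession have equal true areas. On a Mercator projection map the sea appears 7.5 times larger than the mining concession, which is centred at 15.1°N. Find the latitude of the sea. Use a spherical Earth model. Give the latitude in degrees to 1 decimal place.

69.4°

For equal true areas on Mercator, apparent areas scale as sec²φ, so the ratio is cos²φ₂ / cos²φ₁.
cos²φ₂ / cos²φ₁ = 7.5  ⇒  cos φ₁ = cos 15.1° / √7.5 = 0.9655/2.739 = 0.3525.
φ₁ = arccos(0.3525) ≈ 69.4°.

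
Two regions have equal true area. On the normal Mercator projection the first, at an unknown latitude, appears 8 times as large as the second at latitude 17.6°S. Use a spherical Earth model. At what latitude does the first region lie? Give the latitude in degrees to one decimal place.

On Mercator, (apparent₁)/(apparent₂) = sec²φ₁ / sec²φ₂ when true areas are equal.
cos²φ₂ / cos²φ₁ = 8  ⇒  cos φ₁ = cos 17.6° / √8 = 0.9532/2.828 = 0.3370.
φ₁ = arccos(0.3370) ≈ 70.3°.

70.3°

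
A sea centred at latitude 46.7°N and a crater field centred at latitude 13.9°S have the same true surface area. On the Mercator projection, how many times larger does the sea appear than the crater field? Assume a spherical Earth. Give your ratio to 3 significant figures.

2.00

On Mercator, area is exaggerated by sec²φ = 1/cos²φ.
At 46.7°: sec²(46.7°) = 1/0.6858² = 2.126.
At 13.9°: sec²(13.9°) = 1/0.9707² = 1.061.
Ratio = 2.126/1.061 = cos²(13.9°)/cos²(46.7°) ≈ 2.00.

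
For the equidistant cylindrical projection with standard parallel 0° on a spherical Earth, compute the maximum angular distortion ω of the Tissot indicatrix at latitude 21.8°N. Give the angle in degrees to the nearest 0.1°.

4.3°

For the equirectangular projection with φ₀ = 0 (plate carrée), h = 1 along meridians and k = sec φ along parallels.
At 21.8°: h = 1.000, k = 1.077; principal scales a = 1.077, b = 1.000.
sin(ω/2) = (a − b)/(a + b) = 0.07702/2.077 = 0.03708, so ω = 2 arcsin(0.03708) ≈ 4.3°.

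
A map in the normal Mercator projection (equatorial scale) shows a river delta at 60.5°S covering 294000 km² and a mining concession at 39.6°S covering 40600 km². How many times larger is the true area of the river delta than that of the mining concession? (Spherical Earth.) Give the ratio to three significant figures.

2.96

Mercator's areal exaggeration is sec²φ; hence true area = (apparent area) · cos²φ.
True area of river delta: 294000 × cos²(60.5°) = 294000 × 0.2425 = 71290 km².
True area of mining concession: 40600 × cos²(39.6°) = 40600 × 0.5937 = 24100 km².
Ratio = 71290 / 24100 ≈ 2.96.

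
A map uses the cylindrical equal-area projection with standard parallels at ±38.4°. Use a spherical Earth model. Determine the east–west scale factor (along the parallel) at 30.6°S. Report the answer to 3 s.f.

0.910

Cylindrical equal-area (φ₀ = 38.4°): h = cos φ / cos 38.4° along meridians, k = cos 38.4° / cos φ along parallels; h·k = 1.
k = cos 38.4° / cos 30.6° = 0.7837/0.8607 = 0.9105.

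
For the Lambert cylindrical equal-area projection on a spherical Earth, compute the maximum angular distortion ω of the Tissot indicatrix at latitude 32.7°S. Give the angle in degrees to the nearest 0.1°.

19.7°

The Lambert cylindrical equal-area projection is the cylindrical equal-area projection with its standard parallel at the equator (φ₀ = 0). A cylindrical equal-area projection with standard parallel φ₀ has meridian scale h = cos φ / cos φ₀ and parallel scale k = cos φ₀ / cos φ (so areas are preserved, h·k = 1).
At 32.7°: h = 0.8415, k = 1.188; principal scales a = 1.188, b = 0.8415.
sin(ω/2) = (a − b)/(a + b) = 0.3468/2.030 = 0.1709, so ω = 2 arcsin(0.1709) ≈ 19.7°.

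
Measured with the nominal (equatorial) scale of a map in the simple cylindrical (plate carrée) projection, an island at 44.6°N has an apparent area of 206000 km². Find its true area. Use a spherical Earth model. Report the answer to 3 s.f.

147000 km²

Plate carrée maps x = Rλ, y = Rφ. The meridian scale is h = 1 and the parallel scale is k = 1/cos φ = sec φ.
Areal scale = h·k = 1 × sec φ; at 44.6°, h = 1.000, k = 1.404, so h·k = 1.404.
True area = apparent / (areal scale) = 206000 / 1.404 ≈ 147000 km².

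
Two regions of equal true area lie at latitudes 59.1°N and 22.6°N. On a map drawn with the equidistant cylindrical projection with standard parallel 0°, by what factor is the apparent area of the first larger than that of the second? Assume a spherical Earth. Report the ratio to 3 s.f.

For the equirectangular projection with φ₀ = 0 (plate carrée), h = 1 along meridians and k = sec φ along parallels.
Areal scale at 59.1°: h·k = 1.000 × 1.947 = 1.947.
Areal scale at 22.6°: h·k = 1.000 × 1.083 = 1.083.
Ratio = 1.947/1.083 ≈ 1.80.

1.80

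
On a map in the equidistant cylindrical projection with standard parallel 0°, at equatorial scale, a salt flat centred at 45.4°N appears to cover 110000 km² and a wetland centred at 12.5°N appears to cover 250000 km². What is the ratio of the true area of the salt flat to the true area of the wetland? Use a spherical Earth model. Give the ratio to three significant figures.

Plate carrée has h = 1 and k = sec φ, giving areal scale sec φ; true area = (apparent area) · cos φ.
True area of salt flat: 110000 × cos(45.4°) = 110000 × 0.7022 = 77240 km².
True area of wetland: 250000 × cos(12.5°) = 250000 × 0.9763 = 244100 km².
Ratio = 77240 / 244100 ≈ 0.316.

0.316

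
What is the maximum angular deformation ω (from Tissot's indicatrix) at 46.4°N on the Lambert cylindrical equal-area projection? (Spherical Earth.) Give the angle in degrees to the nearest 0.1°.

The Lambert cylindrical equal-area projection is the cylindrical equal-area projection with its standard parallel at the equator (φ₀ = 0). For cylindrical equal-area with standard parallel φ₀, h = cos φ / cos φ₀ and k = cos φ₀ / cos φ, so h·k = 1.
At 46.4°: h = 0.6896, k = 1.450; principal scales a = 1.450, b = 0.6896.
sin(ω/2) = (a − b)/(a + b) = 0.7605/2.140 = 0.3554, so ω = 2 arcsin(0.3554) ≈ 41.6°.

41.6°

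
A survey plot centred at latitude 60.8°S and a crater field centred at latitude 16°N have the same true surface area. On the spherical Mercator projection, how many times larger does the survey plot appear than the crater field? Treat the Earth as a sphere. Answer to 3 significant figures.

3.88

Mercator is conformal with k = sec φ, so areal scale = k² = sec²φ.
At 60.8°: sec²(60.8°) = 1/0.4879² = 4.202.
At 16°: sec²(16°) = 1/0.9613² = 1.082.
Ratio = 4.202/1.082 = cos²(16°)/cos²(60.8°) ≈ 3.88.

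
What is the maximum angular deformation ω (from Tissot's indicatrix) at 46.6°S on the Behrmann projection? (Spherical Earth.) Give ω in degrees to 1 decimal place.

The Behrmann projection is cylindrical equal-area with φ₀ = 30°. A cylindrical equal-area projection with standard parallel φ₀ has meridian scale h = cos φ / cos φ₀ and parallel scale k = cos φ₀ / cos φ (so areas are preserved, h·k = 1).
At 46.6°: h = 0.7934, k = 1.260; principal scales a = 1.260, b = 0.7934.
sin(ω/2) = (a − b)/(a + b) = 0.4670/2.054 = 0.2274, so ω = 2 arcsin(0.2274) ≈ 26.3°.

26.3°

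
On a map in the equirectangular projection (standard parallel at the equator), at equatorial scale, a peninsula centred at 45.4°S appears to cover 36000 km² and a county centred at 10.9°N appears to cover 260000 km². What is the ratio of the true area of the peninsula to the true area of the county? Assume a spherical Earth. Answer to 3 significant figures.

0.0990

On the plate carrée, areal scale = h·k = 1 × sec φ, so true area = apparent × cos φ.
True area of peninsula: 36000 × cos(45.4°) = 36000 × 0.7022 = 25280 km².
True area of county: 260000 × cos(10.9°) = 260000 × 0.9820 = 255300 km².
Ratio = 25280 / 255300 ≈ 0.0990.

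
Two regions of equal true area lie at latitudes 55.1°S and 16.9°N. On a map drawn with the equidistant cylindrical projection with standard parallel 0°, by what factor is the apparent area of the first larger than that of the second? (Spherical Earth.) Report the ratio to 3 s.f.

1.67

In the plate carrée (x = Rλ, y = Rφ), meridians are true-scale (h = 1) and parallels are stretched by k = sec φ.
Areal scale at 55.1°: h·k = 1.000 × 1.748 = 1.748.
Areal scale at 16.9°: h·k = 1.000 × 1.045 = 1.045.
Ratio = 1.748/1.045 ≈ 1.67.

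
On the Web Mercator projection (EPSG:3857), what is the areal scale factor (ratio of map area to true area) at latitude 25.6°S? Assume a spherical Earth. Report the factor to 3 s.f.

1.23

The Mercator projection is conformal; its linear scale factor is the same in every direction and equals sec φ = 1/cos φ.
Areal scale = k² = sec²φ = 1/cos²(25.6°) = 1/0.9018² = 1.230.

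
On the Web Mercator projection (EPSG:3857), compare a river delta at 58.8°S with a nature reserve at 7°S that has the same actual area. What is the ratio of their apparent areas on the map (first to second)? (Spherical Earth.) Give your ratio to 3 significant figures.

3.67

Mercator areal scale is sec²φ.
At 58.8°: sec²(58.8°) = 1/0.5180² = 3.726.
At 7°: sec²(7°) = 1/0.9925² = 1.015.
Ratio = 3.726/1.015 = cos²(7°)/cos²(58.8°) ≈ 3.67.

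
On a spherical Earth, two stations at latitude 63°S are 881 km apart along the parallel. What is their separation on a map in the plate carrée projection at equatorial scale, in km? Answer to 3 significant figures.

In the plate carrée (x = Rλ, y = Rφ), meridians are true-scale (h = 1) and parallels are stretched by k = sec φ.
Along the parallel, k = sec 63° = 1/0.4540 = 2.203.
Map distance = 881 × 2.203 ≈ 1940 km.

1940 km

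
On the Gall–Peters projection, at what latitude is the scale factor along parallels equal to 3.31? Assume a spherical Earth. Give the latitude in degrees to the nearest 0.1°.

77.7°

The Gall–Peters projection is cylindrical equal-area with φ₀ = 45°. For cylindrical equal-area with standard parallel φ₀, h = cos φ / cos φ₀ and k = cos φ₀ / cos φ, so h·k = 1.
k = cos φ₀ / cos φ = 3.31  ⇒  cos φ = cos 45° / 3.31 = 0.2136.
φ = arccos(0.2136) ≈ 77.7°.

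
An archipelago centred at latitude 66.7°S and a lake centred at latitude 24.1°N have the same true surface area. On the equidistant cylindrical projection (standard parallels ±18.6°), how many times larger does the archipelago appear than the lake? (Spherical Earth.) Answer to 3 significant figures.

The equidistant cylindrical projection with φ₀ = 18.6° has h = 1 (meridians true) and k = cos φ₀ / cos φ along parallels.
Areal scale at 66.7°: h·k = 1.000 × 2.396 = 2.396.
Areal scale at 24.1°: h·k = 1.000 × 1.038 = 1.038.
Ratio = 2.396/1.038 ≈ 2.31.

2.31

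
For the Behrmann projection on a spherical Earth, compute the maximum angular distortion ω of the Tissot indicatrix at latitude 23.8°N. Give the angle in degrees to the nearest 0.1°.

Behrmann is a cylindrical equal-area projection with standard parallels at ±30°. Cylindrical equal-area (φ₀ = 30°): h = cos φ / cos 30° along meridians, k = cos 30° / cos φ along parallels; h·k = 1.
At 23.8°: h = 1.057, k = 0.9465; principal scales a = 1.057, b = 0.9465.
sin(ω/2) = (a − b)/(a + b) = 0.1100/2.003 = 0.05491, so ω = 2 arcsin(0.05491) ≈ 6.3°.

6.3°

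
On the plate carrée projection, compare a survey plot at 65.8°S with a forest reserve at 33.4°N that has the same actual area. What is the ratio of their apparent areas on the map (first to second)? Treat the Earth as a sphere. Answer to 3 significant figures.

Plate carrée maps x = Rλ, y = Rφ. The meridian scale is h = 1 and the parallel scale is k = 1/cos φ = sec φ.
Areal scale at 65.8°: h·k = 1.000 × 2.439 = 2.439.
Areal scale at 33.4°: h·k = 1.000 × 1.198 = 1.198.
Ratio = 2.439/1.198 ≈ 2.04.

2.04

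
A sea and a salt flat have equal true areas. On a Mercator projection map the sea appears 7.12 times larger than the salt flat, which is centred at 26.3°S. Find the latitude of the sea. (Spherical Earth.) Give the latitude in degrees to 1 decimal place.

Mercator areal scale is sec²φ, so apparent-area ratio = sec²φ₁ / sec²φ₂ = cos²φ₂ / cos²φ₁.
cos²φ₂ / cos²φ₁ = 7.12  ⇒  cos φ₁ = cos 26.3° / √7.12 = 0.8965/2.668 = 0.3360.
φ₁ = arccos(0.3360) ≈ 70.4°.

70.4°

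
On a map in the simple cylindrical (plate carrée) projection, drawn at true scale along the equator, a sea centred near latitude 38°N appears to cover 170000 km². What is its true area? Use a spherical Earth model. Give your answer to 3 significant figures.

134000 km²

In the plate carrée (x = Rλ, y = Rφ), meridians are true-scale (h = 1) and parallels are stretched by k = sec φ.
Areal scale = h·k = 1 × sec φ; at 38°, h = 1.000, k = 1.269, so h·k = 1.269.
True area = apparent / (areal scale) = 170000 / 1.269 ≈ 134000 km².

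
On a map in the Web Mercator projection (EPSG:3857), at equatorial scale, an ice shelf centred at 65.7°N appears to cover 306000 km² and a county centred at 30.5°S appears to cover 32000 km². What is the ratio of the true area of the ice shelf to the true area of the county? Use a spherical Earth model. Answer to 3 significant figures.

2.18

On Mercator the areal scale is sec²φ, so true area = apparent × cos²φ.
True area of ice shelf: 306000 × cos²(65.7°) = 306000 × 0.1693 = 51820 km².
True area of county: 32000 × cos²(30.5°) = 32000 × 0.7424 = 23760 km².
Ratio = 51820 / 23760 ≈ 2.18.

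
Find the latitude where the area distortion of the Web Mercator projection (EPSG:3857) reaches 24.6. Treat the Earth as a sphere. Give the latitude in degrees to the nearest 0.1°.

Mercator areal scale is sec²φ.
sec²φ = 24.6  ⇒  cos²φ = 0.04065  ⇒  cos φ = 0.2016.
φ = arccos(0.2016) ≈ 78.4°.

78.4°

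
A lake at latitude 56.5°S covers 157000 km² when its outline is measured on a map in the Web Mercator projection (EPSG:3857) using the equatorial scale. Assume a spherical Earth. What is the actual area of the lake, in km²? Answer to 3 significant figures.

47800 km²

Mercator is conformal, so the point scale is isotropic: h = k = sec φ = 1/cos φ.
Areal scale = k² = sec²φ = 1/cos²(56.5°) = 1/0.5519² = 3.283.
True area = apparent / (areal scale) = 157000 / 3.283 ≈ 47800 km².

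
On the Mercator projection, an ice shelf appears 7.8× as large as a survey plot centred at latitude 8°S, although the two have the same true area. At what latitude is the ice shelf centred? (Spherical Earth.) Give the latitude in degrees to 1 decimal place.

69.2°

For equal true areas on Mercator, apparent areas scale as sec²φ, so the ratio is cos²φ₂ / cos²φ₁.
cos²φ₂ / cos²φ₁ = 7.8  ⇒  cos φ₁ = cos 8° / √7.8 = 0.9903/2.793 = 0.3546.
φ₁ = arccos(0.3546) ≈ 69.2°.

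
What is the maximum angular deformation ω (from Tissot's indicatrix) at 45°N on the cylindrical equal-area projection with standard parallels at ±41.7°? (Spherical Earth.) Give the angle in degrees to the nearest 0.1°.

6.2°

A cylindrical equal-area projection with standard parallel φ₀ has meridian scale h = cos φ / cos φ₀ and parallel scale k = cos φ₀ / cos φ (so areas are preserved, h·k = 1).
At 45°: h = 0.9471, k = 1.056; principal scales a = 1.056, b = 0.9471.
sin(ω/2) = (a − b)/(a + b) = 0.1089/2.003 = 0.05435, so ω = 2 arcsin(0.05435) ≈ 6.2°.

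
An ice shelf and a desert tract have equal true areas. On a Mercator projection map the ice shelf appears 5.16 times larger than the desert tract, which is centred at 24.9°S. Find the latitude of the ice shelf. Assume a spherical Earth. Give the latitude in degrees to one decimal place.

Mercator areal scale is sec²φ, so apparent-area ratio = sec²φ₁ / sec²φ₂ = cos²φ₂ / cos²φ₁.
cos²φ₂ / cos²φ₁ = 5.16  ⇒  cos φ₁ = cos 24.9° / √5.16 = 0.9070/2.272 = 0.3993.
φ₁ = arccos(0.3993) ≈ 66.5°.

66.5°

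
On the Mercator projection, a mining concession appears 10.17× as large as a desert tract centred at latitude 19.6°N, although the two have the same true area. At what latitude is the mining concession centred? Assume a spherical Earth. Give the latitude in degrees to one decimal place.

72.8°

For equal true areas on Mercator, apparent areas scale as sec²φ, so the ratio is cos²φ₂ / cos²φ₁.
cos²φ₂ / cos²φ₁ = 10.17  ⇒  cos φ₁ = cos 19.6° / √10.17 = 0.9421/3.189 = 0.2954.
φ₁ = arccos(0.2954) ≈ 72.8°.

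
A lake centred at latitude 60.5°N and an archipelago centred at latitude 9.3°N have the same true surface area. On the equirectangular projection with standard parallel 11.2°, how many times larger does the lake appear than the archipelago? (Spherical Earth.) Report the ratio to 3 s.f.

In the equirectangular projection with standard parallel φ₀ = 11.2° (x = Rλ cos φ₀, y = Rφ), meridians are true-scale (h = 1) and the parallel scale is k = cos φ₀ / cos φ.
Areal scale at 60.5°: h·k = 1.000 × 1.992 = 1.992.
Areal scale at 9.3°: h·k = 1.000 × 0.9940 = 0.9940.
Ratio = 1.992/0.9940 ≈ 2.00.

2.00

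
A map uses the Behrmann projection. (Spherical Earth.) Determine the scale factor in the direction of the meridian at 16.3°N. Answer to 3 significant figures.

1.11

Behrmann is a cylindrical equal-area projection with standard parallels at ±30°. For cylindrical equal-area with standard parallel φ₀, h = cos φ / cos φ₀ and k = cos φ₀ / cos φ, so h·k = 1.
h = cos 16.3° / cos 30° = 0.9598/0.8660 = 1.108.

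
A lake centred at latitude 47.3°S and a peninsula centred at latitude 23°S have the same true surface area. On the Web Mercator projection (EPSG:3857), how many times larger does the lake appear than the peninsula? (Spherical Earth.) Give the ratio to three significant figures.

On Mercator, area is exaggerated by sec²φ = 1/cos²φ.
At 47.3°: sec²(47.3°) = 1/0.6782² = 2.174.
At 23°: sec²(23°) = 1/0.9205² = 1.180.
Ratio = 2.174/1.180 = cos²(23°)/cos²(47.3°) ≈ 1.84.

1.84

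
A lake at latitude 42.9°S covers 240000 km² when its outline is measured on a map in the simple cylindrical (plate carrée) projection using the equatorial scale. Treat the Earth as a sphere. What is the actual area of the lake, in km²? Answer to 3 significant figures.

Plate carrée maps x = Rλ, y = Rφ. The meridian scale is h = 1 and the parallel scale is k = 1/cos φ = sec φ.
Areal scale = h·k = 1 × sec φ; at 42.9°, h = 1.000, k = 1.365, so h·k = 1.365.
True area = apparent / (areal scale) = 240000 / 1.365 ≈ 176000 km².

176000 km²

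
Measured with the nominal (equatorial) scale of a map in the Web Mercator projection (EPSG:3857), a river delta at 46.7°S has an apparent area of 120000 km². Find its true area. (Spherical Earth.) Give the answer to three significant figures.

The Mercator projection is conformal; its linear scale factor is the same in every direction and equals sec φ = 1/cos φ.
Areal scale = k² = sec²φ = 1/cos²(46.7°) = 1/0.6858² = 2.126.
True area = apparent / (areal scale) = 120000 / 2.126 ≈ 56400 km².

56400 km²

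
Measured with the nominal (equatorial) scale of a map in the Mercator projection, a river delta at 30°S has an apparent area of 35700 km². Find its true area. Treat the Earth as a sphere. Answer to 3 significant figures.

The Mercator projection is conformal; its linear scale factor is the same in every direction and equals sec φ = 1/cos φ.
Areal scale = k² = sec²φ = 1/cos²(30°) = 1/0.8660² = 1.333.
True area = apparent / (areal scale) = 35700 / 1.333 ≈ 26800 km².

26800 km²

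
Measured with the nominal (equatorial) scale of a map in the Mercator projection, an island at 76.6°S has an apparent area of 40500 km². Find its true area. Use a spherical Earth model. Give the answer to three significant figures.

2180 km²

Mercator is conformal, so the point scale is isotropic: h = k = sec φ = 1/cos φ.
Areal scale = k² = sec²φ = 1/cos²(76.6°) = 1/0.2317² = 18.62.
True area = apparent / (areal scale) = 40500 / 18.62 ≈ 2180 km².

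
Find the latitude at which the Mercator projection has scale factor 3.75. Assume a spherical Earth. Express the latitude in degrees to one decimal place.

74.5°

Mercator scale is k = sec φ = 1/cos φ.
1/cos φ = 3.75  ⇒  cos φ = 0.2667  ⇒  φ = arccos(0.2667) ≈ 74.5°.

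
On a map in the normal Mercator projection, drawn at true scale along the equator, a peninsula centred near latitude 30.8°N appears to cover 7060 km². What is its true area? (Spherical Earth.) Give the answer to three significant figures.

For Mercator, h = k = sec φ (a conformal cylindrical projection has a single point scale, 1/cos φ).
Areal scale = k² = sec²φ = 1/cos²(30.8°) = 1/0.8590² = 1.355.
True area = apparent / (areal scale) = 7060 / 1.355 ≈ 5210 km².

5210 km²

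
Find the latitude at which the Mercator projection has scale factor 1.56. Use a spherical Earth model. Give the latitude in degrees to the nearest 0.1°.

Mercator scale is k = sec φ = 1/cos φ.
1/cos φ = 1.56  ⇒  cos φ = 0.6410  ⇒  φ = arccos(0.6410) ≈ 50.1°.

50.1°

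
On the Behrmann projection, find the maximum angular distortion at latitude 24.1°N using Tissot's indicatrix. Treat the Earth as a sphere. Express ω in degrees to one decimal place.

Behrmann is a cylindrical equal-area projection with standard parallels at ±30°. A cylindrical equal-area projection with standard parallel φ₀ has meridian scale h = cos φ / cos φ₀ and parallel scale k = cos φ₀ / cos φ (so areas are preserved, h·k = 1).
At 24.1°: h = 1.054, k = 0.9487; principal scales a = 1.054, b = 0.9487.
sin(ω/2) = (a − b)/(a + b) = 0.1053/2.003 = 0.05259, so ω = 2 arcsin(0.05259) ≈ 6.0°.

6.0°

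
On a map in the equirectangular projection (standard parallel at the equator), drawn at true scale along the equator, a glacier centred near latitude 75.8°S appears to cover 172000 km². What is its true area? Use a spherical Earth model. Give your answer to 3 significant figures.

42200 km²

Plate carrée maps x = Rλ, y = Rφ. The meridian scale is h = 1 and the parallel scale is k = 1/cos φ = sec φ.
Areal scale = h·k = 1 × sec φ; at 75.8°, h = 1.000, k = 4.077, so h·k = 4.077.
True area = apparent / (areal scale) = 172000 / 4.077 ≈ 42200 km².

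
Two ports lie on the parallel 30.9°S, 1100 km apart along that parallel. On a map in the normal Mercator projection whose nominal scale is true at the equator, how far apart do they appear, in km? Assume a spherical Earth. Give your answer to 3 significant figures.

For Mercator, h = k = sec φ (a conformal cylindrical projection has a single point scale, 1/cos φ).
Along the parallel, k = sec 30.9° = 1/0.8581 = 1.165.
Map distance = 1100 × 1.165 ≈ 1280 km.

1280 km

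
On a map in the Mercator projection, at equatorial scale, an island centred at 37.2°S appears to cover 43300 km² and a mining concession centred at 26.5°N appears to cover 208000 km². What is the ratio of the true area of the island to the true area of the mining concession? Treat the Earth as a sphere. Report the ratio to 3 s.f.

Mercator's areal exaggeration is sec²φ; hence true area = (apparent area) · cos²φ.
True area of island: 43300 × cos²(37.2°) = 43300 × 0.6345 = 27470 km².
True area of mining concession: 208000 × cos²(26.5°) = 208000 × 0.8009 = 166600 km².
Ratio = 27470 / 166600 ≈ 0.165.

0.165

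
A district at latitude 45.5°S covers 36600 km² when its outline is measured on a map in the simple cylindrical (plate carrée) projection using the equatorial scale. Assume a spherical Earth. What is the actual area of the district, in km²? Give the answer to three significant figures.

25700 km²

For the equirectangular projection with φ₀ = 0 (plate carrée), h = 1 along meridians and k = sec φ along parallels.
Areal scale = h·k = 1 × sec φ; at 45.5°, h = 1.000, k = 1.427, so h·k = 1.427.
True area = apparent / (areal scale) = 36600 / 1.427 ≈ 25700 km².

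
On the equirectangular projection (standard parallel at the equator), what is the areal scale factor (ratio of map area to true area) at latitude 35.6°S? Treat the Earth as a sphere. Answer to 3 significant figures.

1.23

Plate carrée maps x = Rλ, y = Rφ. The meridian scale is h = 1 and the parallel scale is k = 1/cos φ = sec φ.
Areal scale = h·k = 1 × sec φ; at 35.6°, h = 1.000, k = 1.230, so h·k = 1.230.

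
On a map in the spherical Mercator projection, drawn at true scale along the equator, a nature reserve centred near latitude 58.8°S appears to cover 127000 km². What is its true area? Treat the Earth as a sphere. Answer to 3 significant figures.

Mercator is conformal, so the point scale is isotropic: h = k = sec φ = 1/cos φ.
Areal scale = k² = sec²φ = 1/cos²(58.8°) = 1/0.5180² = 3.726.
True area = apparent / (areal scale) = 127000 / 3.726 ≈ 34100 km².

34100 km²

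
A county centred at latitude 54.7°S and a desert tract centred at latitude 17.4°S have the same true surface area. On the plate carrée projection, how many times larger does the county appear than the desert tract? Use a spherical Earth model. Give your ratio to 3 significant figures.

Plate carrée maps x = Rλ, y = Rφ. The meridian scale is h = 1 and the parallel scale is k = 1/cos φ = sec φ.
Areal scale at 54.7°: h·k = 1.000 × 1.731 = 1.731.
Areal scale at 17.4°: h·k = 1.000 × 1.048 = 1.048.
Ratio = 1.731/1.048 ≈ 1.65.

1.65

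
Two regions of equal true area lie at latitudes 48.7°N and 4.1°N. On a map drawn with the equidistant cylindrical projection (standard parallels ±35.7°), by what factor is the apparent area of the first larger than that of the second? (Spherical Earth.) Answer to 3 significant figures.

1.51

In the equirectangular projection with standard parallel φ₀ = 35.7° (x = Rλ cos φ₀, y = Rφ), meridians are true-scale (h = 1) and the parallel scale is k = cos φ₀ / cos φ.
Areal scale at 48.7°: h·k = 1.000 × 1.230 = 1.230.
Areal scale at 4.1°: h·k = 1.000 × 0.8142 = 0.8142.
Ratio = 1.230/0.8142 ≈ 1.51.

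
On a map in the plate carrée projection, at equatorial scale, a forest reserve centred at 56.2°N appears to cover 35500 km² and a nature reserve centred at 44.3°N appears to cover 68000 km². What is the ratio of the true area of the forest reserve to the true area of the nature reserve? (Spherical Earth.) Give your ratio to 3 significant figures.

On the plate carrée, areal scale = h·k = 1 × sec φ, so true area = apparent × cos φ.
True area of forest reserve: 35500 × cos(56.2°) = 35500 × 0.5563 = 19750 km².
True area of nature reserve: 68000 × cos(44.3°) = 68000 × 0.7157 = 48670 km².
Ratio = 19750 / 48670 ≈ 0.406.

0.406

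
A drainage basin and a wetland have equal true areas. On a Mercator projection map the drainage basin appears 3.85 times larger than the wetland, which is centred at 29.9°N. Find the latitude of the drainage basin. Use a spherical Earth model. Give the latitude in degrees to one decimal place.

On Mercator, (apparent₁)/(apparent₂) = sec²φ₁ / sec²φ₂ when true areas are equal.
cos²φ₂ / cos²φ₁ = 3.85  ⇒  cos φ₁ = cos 29.9° / √3.85 = 0.8669/1.962 = 0.4418.
φ₁ = arccos(0.4418) ≈ 63.8°.

63.8°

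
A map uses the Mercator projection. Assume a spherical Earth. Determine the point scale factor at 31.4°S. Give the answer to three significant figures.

Mercator is conformal, so the point scale is isotropic: h = k = sec φ = 1/cos φ.
k = 1/cos 31.4° = 1/0.8536 = 1.172.

1.17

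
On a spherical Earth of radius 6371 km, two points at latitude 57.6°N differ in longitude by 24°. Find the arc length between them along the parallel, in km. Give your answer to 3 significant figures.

1430 km

Arc length along a parallel = R cos φ · Δλ (with Δλ in radians).
= 6371 × cos 57.6° × (24° × π/180) = 6371 × 0.5358 × 0.4189 ≈ 1430 km.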